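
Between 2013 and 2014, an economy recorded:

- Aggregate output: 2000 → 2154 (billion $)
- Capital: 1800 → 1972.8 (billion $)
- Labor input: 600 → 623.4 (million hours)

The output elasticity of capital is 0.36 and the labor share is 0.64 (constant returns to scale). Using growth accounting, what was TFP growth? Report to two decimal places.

Aggregate output growth = (2154 − 2000) / 2000 = 7.7%.
Capital growth = (1972.8 − 1800) / 1800 = 9.6%.
Labor input growth = (623.4 − 600) / 600 = 3.9%.
Labor's share = 1 − 0.36 = 0.64.
Capital: 0.36 × 9.6 = 3.456 pp.
Labor input: 0.64 × 3.9 = 2.496 pp.
TFP growth = 7.7 − 5.952 = 1.748%.

1.75%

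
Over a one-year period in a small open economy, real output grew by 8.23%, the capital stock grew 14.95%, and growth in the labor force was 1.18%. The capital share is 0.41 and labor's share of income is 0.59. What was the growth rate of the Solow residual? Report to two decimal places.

Labor's share = 1 − 0.41 = 0.59.
The capital stock: 0.41 × 14.95 = 6.1295 pp.
The labor force: 0.59 × 1.18 = 0.6962 pp.
TFP growth = 8.23 − 6.8257 = 1.4043%.

1.40%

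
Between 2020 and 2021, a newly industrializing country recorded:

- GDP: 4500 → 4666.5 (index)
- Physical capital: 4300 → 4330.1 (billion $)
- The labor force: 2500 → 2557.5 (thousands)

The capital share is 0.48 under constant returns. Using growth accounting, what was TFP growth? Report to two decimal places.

GDP growth = (4666.5 − 4500) / 4500 = 3.7%.
Physical capital growth = (4330.1 − 4300) / 4300 = 0.7%.
The labor force growth = (2557.5 − 2500) / 2500 = 2.3%.
Labor's share = 1 − 0.48 = 0.52.
Physical capital: 0.48 × 0.7 = 0.336 pp.
The labor force: 0.52 × 2.3 = 1.196 pp.
TFP growth = 3.7 − 1.532 = 2.168%.

TFP grew 2.17%.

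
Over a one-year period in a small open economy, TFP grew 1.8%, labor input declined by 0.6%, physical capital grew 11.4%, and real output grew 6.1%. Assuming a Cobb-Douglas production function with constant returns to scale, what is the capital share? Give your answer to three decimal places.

0.408

gY = gA + α·gK + (1−α)·gL, so gY − gA − gL = α(gK − gL).
6.1 − 1.8 + 0.6 = α × (11.4 − (-0.6)).
4.9 = 12 α, so α = 0.40833.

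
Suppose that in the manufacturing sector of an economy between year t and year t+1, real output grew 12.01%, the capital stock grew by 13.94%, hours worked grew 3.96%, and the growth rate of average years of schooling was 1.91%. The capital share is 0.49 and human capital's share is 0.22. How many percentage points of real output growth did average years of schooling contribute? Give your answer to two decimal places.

Contribution = share × growth = 0.22 × 1.91 = 0.4202 pp.

0.42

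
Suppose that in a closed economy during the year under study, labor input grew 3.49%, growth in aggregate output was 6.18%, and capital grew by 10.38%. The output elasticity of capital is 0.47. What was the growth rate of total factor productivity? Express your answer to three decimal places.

Labor's share = 1 − 0.47 = 0.53.
Capital: 0.47 × 10.38 = 4.8786 pp.
Labor input: 0.53 × 3.49 = 1.8497 pp.
TFP growth = 6.18 − 6.7283 = -0.5483%.

-0.548%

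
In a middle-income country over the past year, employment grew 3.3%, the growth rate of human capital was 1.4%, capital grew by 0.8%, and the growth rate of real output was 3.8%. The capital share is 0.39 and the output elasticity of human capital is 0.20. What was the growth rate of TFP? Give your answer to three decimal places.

TFP grew 1.855%.

Labor's share = 1 − 0.39 − 0.2 = 0.41.
Capital: 0.39 × 0.8 = 0.312 pp.
Human capital: 0.2 × 1.4 = 0.28 pp.
Employment: 0.41 × 3.3 = 1.353 pp.
TFP growth = 3.8 − 1.945 = 1.855%.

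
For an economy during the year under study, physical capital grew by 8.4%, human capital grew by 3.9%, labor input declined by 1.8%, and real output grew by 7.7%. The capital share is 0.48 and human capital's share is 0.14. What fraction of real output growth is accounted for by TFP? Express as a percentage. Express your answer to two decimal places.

TFP accounted for 49.43% of growth.

Labor's share = 1 − 0.48 − 0.14 = 0.38.
Physical capital: 0.48 × 8.4 = 4.032 pp.
Human capital: 0.14 × 3.9 = 0.546 pp.
Labor input: 0.38 × (-1.8) = -0.684 pp.
TFP growth = 7.7 − 3.894 = 3.806%.
TFP share of growth = 3.806 / 7.7 × 100 = 49.4286%.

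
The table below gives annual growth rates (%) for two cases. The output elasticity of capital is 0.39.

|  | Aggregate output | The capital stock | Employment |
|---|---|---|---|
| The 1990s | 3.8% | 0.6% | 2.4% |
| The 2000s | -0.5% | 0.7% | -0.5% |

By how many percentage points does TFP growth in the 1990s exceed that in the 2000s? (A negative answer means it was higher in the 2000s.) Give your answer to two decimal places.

2.57 percentage points

Labor's share = 1 − 0.39 = 0.61.
The 1990s: TFP = 3.8 − 0.234 − 1.464 = 2.102%.
The 2000s: TFP = -0.5 − 0.273 + 0.305 = -0.468%.
Difference = 2.102 − (-0.468) = 2.57 pp.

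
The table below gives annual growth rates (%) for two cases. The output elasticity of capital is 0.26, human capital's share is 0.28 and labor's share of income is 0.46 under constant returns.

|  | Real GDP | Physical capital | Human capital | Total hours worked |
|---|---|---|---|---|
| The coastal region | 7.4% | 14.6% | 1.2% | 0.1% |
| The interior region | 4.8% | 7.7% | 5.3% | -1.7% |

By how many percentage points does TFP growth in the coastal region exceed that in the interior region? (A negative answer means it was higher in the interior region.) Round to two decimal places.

1.13 percentage points

Labor's share = 1 − 0.26 − 0.28 = 0.46.
The coastal region: TFP = 7.4 − 3.796 − 0.336 − 0.046 = 3.222%.
The interior region: TFP = 4.8 − 2.002 − 1.484 + 0.782 = 2.096%.
Difference = 3.222 − (2.096) = 1.126 pp.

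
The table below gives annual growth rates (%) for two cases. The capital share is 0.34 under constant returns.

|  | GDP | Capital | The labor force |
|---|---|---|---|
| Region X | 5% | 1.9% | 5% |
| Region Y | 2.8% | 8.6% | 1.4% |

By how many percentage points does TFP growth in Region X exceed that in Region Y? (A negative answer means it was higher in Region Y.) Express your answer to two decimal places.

2.10 percentage points

Labor's share = 1 − 0.34 = 0.66.
Region X: TFP = 5 − 0.646 − 3.3 = 1.054%.
Region Y: TFP = 2.8 − 2.924 − 0.924 = -1.048%.
Difference = 1.054 − (-1.048) = 2.102 pp.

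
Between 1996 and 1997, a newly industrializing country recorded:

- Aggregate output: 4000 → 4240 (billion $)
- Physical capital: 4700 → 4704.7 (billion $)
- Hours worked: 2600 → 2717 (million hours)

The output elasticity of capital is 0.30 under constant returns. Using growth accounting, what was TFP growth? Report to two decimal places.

Aggregate output growth = (4240 − 4000) / 4000 = 6%.
Physical capital growth = (4704.7 − 4700) / 4700 = 0.1%.
Hours worked growth = (2717 − 2600) / 2600 = 4.5%.
Labor's share = 1 − 0.3 = 0.7.
Physical capital: 0.3 × 0.1 = 0.03 pp.
Hours worked: 0.7 × 4.5 = 3.15 pp.
TFP growth = 6 − 3.18 = 2.82%.

2.82%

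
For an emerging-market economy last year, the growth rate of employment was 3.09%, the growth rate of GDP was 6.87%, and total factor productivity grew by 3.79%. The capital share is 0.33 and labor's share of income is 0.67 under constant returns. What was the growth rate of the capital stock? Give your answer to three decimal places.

Labor's share = 1 − 0.33 = 0.67.
gY = gA + 0.67×3.09 + 0.33×g.
0.33×g = 6.87 − 3.79 − 2.0703 = 1.0097.
g = 1.0097 / 0.33 = 3.0597%.

3.060%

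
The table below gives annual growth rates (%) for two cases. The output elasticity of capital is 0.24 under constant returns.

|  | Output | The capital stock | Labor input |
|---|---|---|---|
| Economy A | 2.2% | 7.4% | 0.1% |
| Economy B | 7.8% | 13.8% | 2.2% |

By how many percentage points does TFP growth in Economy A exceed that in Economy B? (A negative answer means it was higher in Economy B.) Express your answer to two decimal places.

-2.47 percentage points

Labor's share = 1 − 0.24 = 0.76.
Economy A: TFP = 2.2 − 1.776 − 0.076 = 0.348%.
Economy B: TFP = 7.8 − 3.312 − 1.672 = 2.816%.
Difference = 0.348 − (2.816) = -2.468 pp.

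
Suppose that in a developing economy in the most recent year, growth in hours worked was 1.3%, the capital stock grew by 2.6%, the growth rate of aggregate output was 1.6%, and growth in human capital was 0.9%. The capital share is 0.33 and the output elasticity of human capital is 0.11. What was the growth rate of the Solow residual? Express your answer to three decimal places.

-0.085%

Labor's share = 1 − 0.33 − 0.11 = 0.56.
The capital stock: 0.33 × 2.6 = 0.858 pp.
Human capital: 0.11 × 0.9 = 0.099 pp.
Hours worked: 0.56 × 1.3 = 0.728 pp.
TFP growth = 1.6 − 1.685 = -0.085%.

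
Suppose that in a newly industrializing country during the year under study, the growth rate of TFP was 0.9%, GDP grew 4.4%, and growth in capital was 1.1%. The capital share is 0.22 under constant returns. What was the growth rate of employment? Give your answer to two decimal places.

4.18%

Labor's share = 1 − 0.22 = 0.78.
gY = gA + 0.22×1.1 + 0.78×g.
0.78×g = 4.4 − 0.9 − 0.242 = 3.258.
g = 3.258 / 0.78 = 4.1769%.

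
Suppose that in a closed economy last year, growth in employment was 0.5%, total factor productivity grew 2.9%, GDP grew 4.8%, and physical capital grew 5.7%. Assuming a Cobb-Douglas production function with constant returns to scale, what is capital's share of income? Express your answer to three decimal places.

gY = gA + α·gK + (1−α)·gL, so gY − gA − gL = α(gK − gL).
4.8 − 2.9 − 0.5 = α × (5.7 − 0.5).
1.4 = 5.2 α, so α = 0.26923.

0.269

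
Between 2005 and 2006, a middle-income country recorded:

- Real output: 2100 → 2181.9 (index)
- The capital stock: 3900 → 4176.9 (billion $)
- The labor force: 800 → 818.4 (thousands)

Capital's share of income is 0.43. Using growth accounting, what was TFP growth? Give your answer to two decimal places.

Real output growth = (2181.9 − 2100) / 2100 = 3.9%.
The capital stock growth = (4176.9 − 3900) / 3900 = 7.1%.
The labor force growth = (818.4 − 800) / 800 = 2.3%.
Labor's share = 1 − 0.43 = 0.57.
The capital stock: 0.43 × 7.1 = 3.053 pp.
The labor force: 0.57 × 2.3 = 1.311 pp.
TFP growth = 3.9 − 4.364 = -0.464%.

-0.46%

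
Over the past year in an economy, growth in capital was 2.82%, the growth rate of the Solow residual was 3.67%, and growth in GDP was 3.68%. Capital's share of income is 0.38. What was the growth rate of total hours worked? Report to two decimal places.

-1.71%

Labor's share = 1 − 0.38 = 0.62.
gY = gA + 0.38×2.82 + 0.62×g.
0.62×g = 3.68 − 3.67 − 1.0716 = -1.0616.
g = -1.0616 / 0.62 = -1.7123%.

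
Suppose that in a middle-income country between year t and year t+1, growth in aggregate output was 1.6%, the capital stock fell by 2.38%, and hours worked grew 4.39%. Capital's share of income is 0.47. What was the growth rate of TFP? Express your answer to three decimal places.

Labor's share = 1 − 0.47 = 0.53.
The capital stock: 0.47 × (-2.38) = -1.1186 pp.
Hours worked: 0.53 × 4.39 = 2.3267 pp.
TFP growth = 1.6 − 1.2081 = 0.3919%.

0.392%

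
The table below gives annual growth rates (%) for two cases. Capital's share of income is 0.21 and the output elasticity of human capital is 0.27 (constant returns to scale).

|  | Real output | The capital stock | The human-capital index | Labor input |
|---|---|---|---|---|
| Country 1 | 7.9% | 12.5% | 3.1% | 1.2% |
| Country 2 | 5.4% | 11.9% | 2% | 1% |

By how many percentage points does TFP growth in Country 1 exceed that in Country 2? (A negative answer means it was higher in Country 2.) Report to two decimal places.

1.97 percentage points

Labor's share = 1 − 0.21 − 0.27 = 0.52.
Country 1: TFP = 7.9 − 2.625 − 0.837 − 0.624 = 3.814%.
Country 2: TFP = 5.4 − 2.499 − 0.54 − 0.52 = 1.841%.
Difference = 3.814 − (1.841) = 1.973 pp.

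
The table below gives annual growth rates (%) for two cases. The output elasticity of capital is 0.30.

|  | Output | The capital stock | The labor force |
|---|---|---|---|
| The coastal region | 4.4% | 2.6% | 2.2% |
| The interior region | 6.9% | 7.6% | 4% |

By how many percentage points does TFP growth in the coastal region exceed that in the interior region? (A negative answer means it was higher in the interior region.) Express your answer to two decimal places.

0.26 percentage points

Labor's share = 1 − 0.3 = 0.7.
The coastal region: TFP = 4.4 − 0.78 − 1.54 = 2.08%.
The interior region: TFP = 6.9 − 2.28 − 2.8 = 1.82%.
Difference = 2.08 − (1.82) = 0.26 pp.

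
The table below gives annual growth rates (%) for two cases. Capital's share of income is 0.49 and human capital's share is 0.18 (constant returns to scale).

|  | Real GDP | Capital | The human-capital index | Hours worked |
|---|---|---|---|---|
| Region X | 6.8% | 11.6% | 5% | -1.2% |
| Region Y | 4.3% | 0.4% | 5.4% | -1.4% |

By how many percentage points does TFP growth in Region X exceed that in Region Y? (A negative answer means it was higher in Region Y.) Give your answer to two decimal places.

-2.98 percentage points

Labor's share = 1 − 0.49 − 0.18 = 0.33.
Region X: TFP = 6.8 − 5.684 − 0.9 + 0.396 = 0.612%.
Region Y: TFP = 4.3 − 0.196 − 0.972 + 0.462 = 3.594%.
Difference = 0.612 − (3.594) = -2.982 pp.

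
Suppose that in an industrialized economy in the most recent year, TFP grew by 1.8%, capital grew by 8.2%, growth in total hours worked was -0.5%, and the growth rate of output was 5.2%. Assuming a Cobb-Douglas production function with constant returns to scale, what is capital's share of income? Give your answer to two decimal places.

Capital's share of income is 0.45.

gY = gA + α·gK + (1−α)·gL, so gY − gA − gL = α(gK − gL).
5.2 − 1.8 + 0.5 = α × (8.2 − (-0.5)).
3.9 = 8.7 α, so α = 0.4483.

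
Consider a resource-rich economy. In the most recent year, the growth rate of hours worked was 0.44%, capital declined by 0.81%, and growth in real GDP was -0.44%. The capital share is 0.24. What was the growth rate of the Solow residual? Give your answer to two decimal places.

Labor's share = 1 − 0.24 = 0.76.
Capital: 0.24 × (-0.81) = -0.1944 pp.
Hours worked: 0.76 × 0.44 = 0.3344 pp.
TFP growth = -0.44 − 0.14 = -0.58%.

-0.58%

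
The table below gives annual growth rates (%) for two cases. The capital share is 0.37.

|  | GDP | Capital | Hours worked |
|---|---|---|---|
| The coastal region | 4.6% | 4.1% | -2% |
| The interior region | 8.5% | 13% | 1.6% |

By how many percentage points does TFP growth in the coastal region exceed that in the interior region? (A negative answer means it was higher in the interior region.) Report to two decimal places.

1.66 percentage points

Labor's share = 1 − 0.37 = 0.63.
The coastal region: TFP = 4.6 − 1.517 + 1.26 = 4.343%.
The interior region: TFP = 8.5 − 4.81 − 1.008 = 2.682%.
Difference = 4.343 − (2.682) = 1.661 pp.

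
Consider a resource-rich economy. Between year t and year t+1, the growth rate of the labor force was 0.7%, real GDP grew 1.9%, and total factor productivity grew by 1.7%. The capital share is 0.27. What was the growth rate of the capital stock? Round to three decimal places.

Labor's share = 1 − 0.27 = 0.73.
gY = gA + 0.73×0.7 + 0.27×g.
0.27×g = 1.9 − 1.7 − 0.511 = -0.311.
g = -0.311 / 0.27 = -1.15185%.

-1.152%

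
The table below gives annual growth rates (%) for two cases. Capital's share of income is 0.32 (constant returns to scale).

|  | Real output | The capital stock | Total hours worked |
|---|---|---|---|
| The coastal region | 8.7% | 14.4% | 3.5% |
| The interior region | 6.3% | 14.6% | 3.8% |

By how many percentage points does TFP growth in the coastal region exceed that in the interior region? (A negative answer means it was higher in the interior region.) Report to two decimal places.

Labor's share = 1 − 0.32 = 0.68.
The coastal region: TFP = 8.7 − 4.608 − 2.38 = 1.712%.
The interior region: TFP = 6.3 − 4.672 − 2.584 = -0.956%.
Difference = 1.712 − (-0.956) = 2.668 pp.

2.67 percentage points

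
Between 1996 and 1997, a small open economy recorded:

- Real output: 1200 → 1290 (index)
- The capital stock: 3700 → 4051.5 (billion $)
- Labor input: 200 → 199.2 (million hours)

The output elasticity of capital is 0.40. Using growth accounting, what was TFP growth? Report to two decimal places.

TFP growth was 3.94%.

Real output growth = (1290 − 1200) / 1200 = 7.5%.
The capital stock growth = (4051.5 − 3700) / 3700 = 9.5%.
Labor input growth = (199.2 − 200) / 200 = -0.4%.
Labor's share = 1 − 0.4 = 0.6.
The capital stock: 0.4 × 9.5 = 3.8 pp.
Labor input: 0.6 × (-0.4) = -0.24 pp.
TFP growth = 7.5 − 3.56 = 3.94%.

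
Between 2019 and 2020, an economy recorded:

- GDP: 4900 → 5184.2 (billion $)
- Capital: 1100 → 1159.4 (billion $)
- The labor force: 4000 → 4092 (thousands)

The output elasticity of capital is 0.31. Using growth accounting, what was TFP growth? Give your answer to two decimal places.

TFP growth was 2.54%.

GDP growth = (5184.2 − 4900) / 4900 = 5.8%.
Capital growth = (1159.4 − 1100) / 1100 = 5.4%.
The labor force growth = (4092 − 4000) / 4000 = 2.3%.
Labor's share = 1 − 0.31 = 0.69.
Capital: 0.31 × 5.4 = 1.674 pp.
The labor force: 0.69 × 2.3 = 1.587 pp.
TFP growth = 5.8 − 3.261 = 2.539%.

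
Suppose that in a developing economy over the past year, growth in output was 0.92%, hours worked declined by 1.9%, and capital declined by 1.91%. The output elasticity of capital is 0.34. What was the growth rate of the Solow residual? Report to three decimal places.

The Solow residual growth was 2.823%.

Labor's share = 1 − 0.34 = 0.66.
Capital: 0.34 × (-1.91) = -0.6494 pp.
Hours worked: 0.66 × (-1.9) = -1.254 pp.
TFP growth = 0.92 + 1.9034 = 2.8234%.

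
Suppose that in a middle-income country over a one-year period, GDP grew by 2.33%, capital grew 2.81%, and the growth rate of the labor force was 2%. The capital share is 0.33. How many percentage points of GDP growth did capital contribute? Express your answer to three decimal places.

0.927

Contribution = share × growth = 0.33 × 2.81 = 0.9273 pp.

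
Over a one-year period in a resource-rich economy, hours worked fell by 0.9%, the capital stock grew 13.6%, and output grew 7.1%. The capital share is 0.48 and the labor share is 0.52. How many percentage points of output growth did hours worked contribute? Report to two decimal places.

-0.47

Labor's share = 1 − 0.48 = 0.52.
Contribution = share × growth = 0.52 × (-0.9) = -0.468 pp.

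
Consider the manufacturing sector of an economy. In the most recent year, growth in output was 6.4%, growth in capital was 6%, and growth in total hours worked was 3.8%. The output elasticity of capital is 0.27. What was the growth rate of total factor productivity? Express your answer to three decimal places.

2.006%

Labor's share = 1 − 0.27 = 0.73.
Capital: 0.27 × 6 = 1.62 pp.
Total hours worked: 0.73 × 3.8 = 2.774 pp.
TFP growth = 6.4 − 4.394 = 2.006%.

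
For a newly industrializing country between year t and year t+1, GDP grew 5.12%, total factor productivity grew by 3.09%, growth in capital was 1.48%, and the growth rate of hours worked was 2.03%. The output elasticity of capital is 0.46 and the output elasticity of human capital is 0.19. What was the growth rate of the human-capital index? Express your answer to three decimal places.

Labor's share = 1 − 0.46 − 0.19 = 0.35.
gY = gA + 0.46×1.48 + 0.35×2.03 + 0.19×g.
0.19×g = 5.12 − 3.09 − 1.3913 = 0.6387.
g = 0.6387 / 0.19 = 3.36158%.

The human-capital index grew 3.362%.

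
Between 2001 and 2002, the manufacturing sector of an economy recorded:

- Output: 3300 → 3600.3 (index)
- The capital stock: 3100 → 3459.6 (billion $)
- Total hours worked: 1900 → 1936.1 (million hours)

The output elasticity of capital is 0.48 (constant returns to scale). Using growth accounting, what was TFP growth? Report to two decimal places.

2.54%

Output growth = (3600.3 − 3300) / 3300 = 9.1%.
The capital stock growth = (3459.6 − 3100) / 3100 = 11.6%.
Total hours worked growth = (1936.1 − 1900) / 1900 = 1.9%.
Labor's share = 1 − 0.48 = 0.52.
The capital stock: 0.48 × 11.6 = 5.568 pp.
Total hours worked: 0.52 × 1.9 = 0.988 pp.
TFP growth = 9.1 − 6.556 = 2.544%.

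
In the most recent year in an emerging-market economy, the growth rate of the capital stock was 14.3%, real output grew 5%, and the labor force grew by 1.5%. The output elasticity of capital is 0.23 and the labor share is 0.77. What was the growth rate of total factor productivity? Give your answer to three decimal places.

0.556%

Labor's share = 1 − 0.23 = 0.77.
The capital stock: 0.23 × 14.3 = 3.289 pp.
The labor force: 0.77 × 1.5 = 1.155 pp.
TFP growth = 5 − 4.444 = 0.556%.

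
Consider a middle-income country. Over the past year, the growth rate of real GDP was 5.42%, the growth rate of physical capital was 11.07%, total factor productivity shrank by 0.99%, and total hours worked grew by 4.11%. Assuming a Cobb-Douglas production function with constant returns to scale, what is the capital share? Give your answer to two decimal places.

gY = gA + α·gK + (1−α)·gL, so gY − gA − gL = α(gK − gL).
5.42 + 0.99 − 4.11 = α × (11.07 − 4.11).
2.3 = 6.96 α, so α = 0.3305.

α = 0.33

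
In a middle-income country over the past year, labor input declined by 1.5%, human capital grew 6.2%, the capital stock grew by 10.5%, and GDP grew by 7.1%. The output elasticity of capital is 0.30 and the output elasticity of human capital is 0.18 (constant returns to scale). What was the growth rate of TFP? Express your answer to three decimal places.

Labor's share = 1 − 0.3 − 0.18 = 0.52.
The capital stock: 0.3 × 10.5 = 3.15 pp.
Human capital: 0.18 × 6.2 = 1.116 pp.
Labor input: 0.52 × (-1.5) = -0.78 pp.
TFP growth = 7.1 − 3.486 = 3.614%.

TFP grew 3.614%.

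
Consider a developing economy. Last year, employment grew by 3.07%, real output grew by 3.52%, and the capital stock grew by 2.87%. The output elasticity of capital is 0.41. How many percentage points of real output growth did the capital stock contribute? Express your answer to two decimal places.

1.18 pp

Contribution = share × growth = 0.41 × 2.87 = 1.1767 pp.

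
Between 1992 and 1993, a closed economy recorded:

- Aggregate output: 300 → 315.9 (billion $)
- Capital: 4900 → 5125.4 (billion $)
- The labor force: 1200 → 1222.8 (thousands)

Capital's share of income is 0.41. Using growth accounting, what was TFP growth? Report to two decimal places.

2.29%

Aggregate output growth = (315.9 − 300) / 300 = 5.3%.
Capital growth = (5125.4 − 4900) / 4900 = 4.6%.
The labor force growth = (1222.8 − 1200) / 1200 = 1.9%.
Labor's share = 1 − 0.41 = 0.59.
Capital: 0.41 × 4.6 = 1.886 pp.
The labor force: 0.59 × 1.9 = 1.121 pp.
TFP growth = 5.3 − 3.007 = 2.293%.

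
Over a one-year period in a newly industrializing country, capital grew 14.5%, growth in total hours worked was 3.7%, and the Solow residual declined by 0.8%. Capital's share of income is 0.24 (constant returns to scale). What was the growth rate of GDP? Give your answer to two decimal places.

Labor's share = 1 − 0.24 = 0.76.
Capital: 0.24 × 14.5 = 3.48 pp.
Total hours worked: 0.76 × 3.7 = 2.812 pp.
Output growth = -0.8 + 6.292 = 5.492%.

GDP grew 5.49%.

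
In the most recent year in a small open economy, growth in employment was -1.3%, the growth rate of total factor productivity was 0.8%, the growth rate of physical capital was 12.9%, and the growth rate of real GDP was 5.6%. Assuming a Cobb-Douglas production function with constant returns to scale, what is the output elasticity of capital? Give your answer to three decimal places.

gY = gA + α·gK + (1−α)·gL, so gY − gA − gL = α(gK − gL).
5.6 − 0.8 + 1.3 = α × (12.9 − (-1.3)).
6.1 = 14.2 α, so α = 0.42958.

α = 0.430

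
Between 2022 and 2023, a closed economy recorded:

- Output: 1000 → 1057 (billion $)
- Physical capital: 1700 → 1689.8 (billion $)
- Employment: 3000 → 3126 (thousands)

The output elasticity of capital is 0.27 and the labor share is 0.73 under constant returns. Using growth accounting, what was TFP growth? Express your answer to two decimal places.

TFP grew 2.80%.

Output growth = (1057 − 1000) / 1000 = 5.7%.
Physical capital growth = (1689.8 − 1700) / 1700 = -0.6%.
Employment growth = (3126 − 3000) / 3000 = 4.2%.
Labor's share = 1 − 0.27 = 0.73.
Physical capital: 0.27 × (-0.6) = -0.162 pp.
Employment: 0.73 × 4.2 = 3.066 pp.
TFP growth = 5.7 − 2.904 = 2.796%.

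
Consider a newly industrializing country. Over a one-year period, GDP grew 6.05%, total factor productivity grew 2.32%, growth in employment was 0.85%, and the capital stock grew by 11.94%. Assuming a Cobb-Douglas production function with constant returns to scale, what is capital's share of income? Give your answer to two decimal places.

gY = gA + α·gK + (1−α)·gL, so gY − gA − gL = α(gK − gL).
6.05 − 2.32 − 0.85 = α × (11.94 − 0.85).
2.88 = 11.09 α, so α = 0.2597.

α = 0.26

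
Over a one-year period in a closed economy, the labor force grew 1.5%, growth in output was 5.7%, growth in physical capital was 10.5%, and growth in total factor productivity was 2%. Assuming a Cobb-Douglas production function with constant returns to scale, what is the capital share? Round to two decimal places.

gY = gA + α·gK + (1−α)·gL, so gY − gA − gL = α(gK − gL).
5.7 − 2 − 1.5 = α × (10.5 − 1.5).
2.2 = 9 α, so α = 0.2444.

α = 0.24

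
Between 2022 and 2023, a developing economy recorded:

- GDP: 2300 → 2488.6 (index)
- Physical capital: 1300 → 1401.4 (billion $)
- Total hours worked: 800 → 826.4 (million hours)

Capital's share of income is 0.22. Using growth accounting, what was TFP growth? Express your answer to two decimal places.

3.91%

GDP growth = (2488.6 − 2300) / 2300 = 8.2%.
Physical capital growth = (1401.4 − 1300) / 1300 = 7.8%.
Total hours worked growth = (826.4 − 800) / 800 = 3.3%.
Labor's share = 1 − 0.22 = 0.78.
Physical capital: 0.22 × 7.8 = 1.716 pp.
Total hours worked: 0.78 × 3.3 = 2.574 pp.
TFP growth = 8.2 − 4.29 = 3.91%.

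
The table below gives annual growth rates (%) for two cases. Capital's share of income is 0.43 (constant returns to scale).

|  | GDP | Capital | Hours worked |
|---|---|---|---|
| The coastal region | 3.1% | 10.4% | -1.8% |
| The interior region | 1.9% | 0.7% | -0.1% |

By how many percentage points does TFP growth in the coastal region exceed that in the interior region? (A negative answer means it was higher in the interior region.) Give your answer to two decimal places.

Labor's share = 1 − 0.43 = 0.57.
The coastal region: TFP = 3.1 − 4.472 + 1.026 = -0.346%.
The interior region: TFP = 1.9 − 0.301 + 0.057 = 1.656%.
Difference = -0.346 − (1.656) = -2.002 pp.

-2.00 percentage points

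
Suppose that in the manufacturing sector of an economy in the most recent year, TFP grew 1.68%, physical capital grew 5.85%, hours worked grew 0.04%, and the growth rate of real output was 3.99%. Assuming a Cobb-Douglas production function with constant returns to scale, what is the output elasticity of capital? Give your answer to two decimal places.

α = 0.39

gY = gA + α·gK + (1−α)·gL, so gY − gA − gL = α(gK − gL).
3.99 − 1.68 − 0.04 = α × (5.85 − 0.04).
2.27 = 5.81 α, so α = 0.3907.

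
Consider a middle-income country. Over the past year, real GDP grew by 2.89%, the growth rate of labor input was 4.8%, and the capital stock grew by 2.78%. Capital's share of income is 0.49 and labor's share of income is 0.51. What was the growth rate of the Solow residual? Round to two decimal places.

Labor's share = 1 − 0.49 = 0.51.
The capital stock: 0.49 × 2.78 = 1.3622 pp.
Labor input: 0.51 × 4.8 = 2.448 pp.
TFP growth = 2.89 − 3.8102 = -0.9202%.

-0.92%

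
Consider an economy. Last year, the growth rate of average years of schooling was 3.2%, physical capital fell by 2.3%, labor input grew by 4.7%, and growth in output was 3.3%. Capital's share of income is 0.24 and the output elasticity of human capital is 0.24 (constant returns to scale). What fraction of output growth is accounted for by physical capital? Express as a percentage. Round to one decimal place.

Physical capital contributed 0.24 × (-2.3) = -0.552 pp.
Share of growth = -0.552 / 3.3 × 100 = -16.727%.

Physical capital accounted for -16.7% of growth.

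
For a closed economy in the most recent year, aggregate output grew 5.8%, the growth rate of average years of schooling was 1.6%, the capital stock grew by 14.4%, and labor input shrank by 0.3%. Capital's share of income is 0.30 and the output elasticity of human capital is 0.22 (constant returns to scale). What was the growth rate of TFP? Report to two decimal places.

Labor's share = 1 − 0.3 − 0.22 = 0.48.
The capital stock: 0.3 × 14.4 = 4.32 pp.
Average years of schooling: 0.22 × 1.6 = 0.352 pp.
Labor input: 0.48 × (-0.3) = -0.144 pp.
TFP growth = 5.8 − 4.528 = 1.272%.

TFP growth was 1.27%.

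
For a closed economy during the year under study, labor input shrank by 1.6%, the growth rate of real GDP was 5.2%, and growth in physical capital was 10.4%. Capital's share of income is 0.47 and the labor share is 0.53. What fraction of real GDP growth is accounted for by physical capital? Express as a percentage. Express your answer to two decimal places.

94.00%

Physical capital contributed 0.47 × 10.4 = 4.888 pp.
Share of growth = 4.888 / 5.2 × 100 = 94%.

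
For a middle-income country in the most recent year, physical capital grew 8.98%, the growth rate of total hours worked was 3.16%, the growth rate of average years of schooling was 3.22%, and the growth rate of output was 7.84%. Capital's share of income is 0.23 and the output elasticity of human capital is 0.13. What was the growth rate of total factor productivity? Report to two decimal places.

Total factor productivity growth was 3.33%.

Labor's share = 1 − 0.23 − 0.13 = 0.64.
Physical capital: 0.23 × 8.98 = 2.0654 pp.
Average years of schooling: 0.13 × 3.22 = 0.4186 pp.
Total hours worked: 0.64 × 3.16 = 2.0224 pp.
TFP growth = 7.84 − 4.5064 = 3.3336%.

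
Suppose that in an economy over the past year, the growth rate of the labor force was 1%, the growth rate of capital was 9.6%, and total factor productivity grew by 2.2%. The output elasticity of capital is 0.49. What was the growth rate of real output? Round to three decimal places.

Labor's share = 1 − 0.49 = 0.51.
Capital: 0.49 × 9.6 = 4.704 pp.
The labor force: 0.51 × 1 = 0.51 pp.
Output growth = 2.2 + 5.214 = 7.414%.

7.414%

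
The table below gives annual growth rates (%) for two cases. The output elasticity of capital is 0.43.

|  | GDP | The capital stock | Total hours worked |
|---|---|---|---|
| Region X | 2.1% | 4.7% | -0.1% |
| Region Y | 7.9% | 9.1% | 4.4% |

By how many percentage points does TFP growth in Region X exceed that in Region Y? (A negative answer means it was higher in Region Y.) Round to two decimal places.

-1.34 percentage points

Labor's share = 1 − 0.43 = 0.57.
Region X: TFP = 2.1 − 2.021 + 0.057 = 0.136%.
Region Y: TFP = 7.9 − 3.913 − 2.508 = 1.479%.
Difference = 0.136 − (1.479) = -1.343 pp.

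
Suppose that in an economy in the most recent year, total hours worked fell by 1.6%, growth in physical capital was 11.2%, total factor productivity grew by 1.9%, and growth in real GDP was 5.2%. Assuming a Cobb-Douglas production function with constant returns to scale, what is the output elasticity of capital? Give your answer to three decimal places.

gY = gA + α·gK + (1−α)·gL, so gY − gA − gL = α(gK − gL).
5.2 − 1.9 + 1.6 = α × (11.2 − (-1.6)).
4.9 = 12.8 α, so α = 0.38281.

0.383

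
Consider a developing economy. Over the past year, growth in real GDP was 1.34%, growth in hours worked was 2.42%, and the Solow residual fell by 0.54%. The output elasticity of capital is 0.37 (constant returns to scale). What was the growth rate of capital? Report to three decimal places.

0.961%

Labor's share = 1 − 0.37 = 0.63.
gY = gA + 0.63×2.42 + 0.37×g.
0.37×g = 1.34 + 0.54 − 1.5246 = 0.3554.
g = 0.3554 / 0.37 = 0.96054%.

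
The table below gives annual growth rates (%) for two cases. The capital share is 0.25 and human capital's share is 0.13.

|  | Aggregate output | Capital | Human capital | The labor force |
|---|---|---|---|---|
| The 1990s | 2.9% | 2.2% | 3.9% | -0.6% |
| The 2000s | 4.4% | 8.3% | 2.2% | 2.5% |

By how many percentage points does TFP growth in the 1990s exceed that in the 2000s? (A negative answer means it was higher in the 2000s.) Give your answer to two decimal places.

1.73 percentage points

Labor's share = 1 − 0.25 − 0.13 = 0.62.
The 1990s: TFP = 2.9 − 0.55 − 0.507 + 0.372 = 2.215%.
The 2000s: TFP = 4.4 − 2.075 − 0.286 − 1.55 = 0.489%.
Difference = 2.215 − (0.489) = 1.726 pp.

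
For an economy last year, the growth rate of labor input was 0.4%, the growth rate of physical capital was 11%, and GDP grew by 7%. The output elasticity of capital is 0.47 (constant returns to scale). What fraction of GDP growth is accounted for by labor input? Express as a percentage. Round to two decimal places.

3.03%

Labor's share = 1 − 0.47 = 0.53.
Labor input contributed 0.53 × 0.4 = 0.212 pp.
Share of growth = 0.212 / 7 × 100 = 3.0286%.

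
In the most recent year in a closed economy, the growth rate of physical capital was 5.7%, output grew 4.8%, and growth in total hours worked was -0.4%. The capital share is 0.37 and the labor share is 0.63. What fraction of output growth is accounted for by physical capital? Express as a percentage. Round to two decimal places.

Physical capital contributed 0.37 × 5.7 = 2.109 pp.
Share of growth = 2.109 / 4.8 × 100 = 43.9375%.

43.94%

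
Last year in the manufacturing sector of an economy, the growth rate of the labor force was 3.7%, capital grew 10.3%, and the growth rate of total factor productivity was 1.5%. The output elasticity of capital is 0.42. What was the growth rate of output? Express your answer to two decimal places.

Output grew 7.97%.

Labor's share = 1 − 0.42 = 0.58.
Capital: 0.42 × 10.3 = 4.326 pp.
The labor force: 0.58 × 3.7 = 2.146 pp.
Output growth = 1.5 + 6.472 = 7.972%.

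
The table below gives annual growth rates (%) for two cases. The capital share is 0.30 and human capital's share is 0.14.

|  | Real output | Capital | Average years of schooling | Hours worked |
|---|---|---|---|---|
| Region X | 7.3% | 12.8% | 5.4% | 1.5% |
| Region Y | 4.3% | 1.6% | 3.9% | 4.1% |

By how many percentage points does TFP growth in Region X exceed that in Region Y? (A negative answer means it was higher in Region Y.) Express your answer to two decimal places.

0.89 percentage points

Labor's share = 1 − 0.3 − 0.14 = 0.56.
Region X: TFP = 7.3 − 3.84 − 0.756 − 0.84 = 1.864%.
Region Y: TFP = 4.3 − 0.48 − 0.546 − 2.296 = 0.978%.
Difference = 1.864 − (0.978) = 0.886 pp.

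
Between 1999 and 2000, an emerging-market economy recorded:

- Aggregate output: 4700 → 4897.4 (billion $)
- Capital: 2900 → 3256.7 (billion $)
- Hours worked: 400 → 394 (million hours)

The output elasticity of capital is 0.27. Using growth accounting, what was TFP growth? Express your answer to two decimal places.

Aggregate output growth = (4897.4 − 4700) / 4700 = 4.2%.
Capital growth = (3256.7 − 2900) / 2900 = 12.3%.
Hours worked growth = (394 − 400) / 400 = -1.5%.
Labor's share = 1 − 0.27 = 0.73.
Capital: 0.27 × 12.3 = 3.321 pp.
Hours worked: 0.73 × (-1.5) = -1.095 pp.
TFP growth = 4.2 − 2.226 = 1.974%.

1.97%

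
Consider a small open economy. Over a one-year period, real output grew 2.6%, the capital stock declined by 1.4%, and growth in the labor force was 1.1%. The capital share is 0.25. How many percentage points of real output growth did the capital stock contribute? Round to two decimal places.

Contribution = share × growth = 0.25 × (-1.4) = -0.35 pp.

-0.35 pp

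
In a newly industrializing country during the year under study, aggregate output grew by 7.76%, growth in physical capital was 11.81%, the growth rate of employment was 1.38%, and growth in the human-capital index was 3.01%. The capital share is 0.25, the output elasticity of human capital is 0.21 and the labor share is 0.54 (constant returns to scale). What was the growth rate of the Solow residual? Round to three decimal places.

Labor's share = 1 − 0.25 − 0.21 = 0.54.
Physical capital: 0.25 × 11.81 = 2.9525 pp.
The human-capital index: 0.21 × 3.01 = 0.6321 pp.
Employment: 0.54 × 1.38 = 0.7452 pp.
TFP growth = 7.76 − 4.3298 = 3.4302%.

3.430%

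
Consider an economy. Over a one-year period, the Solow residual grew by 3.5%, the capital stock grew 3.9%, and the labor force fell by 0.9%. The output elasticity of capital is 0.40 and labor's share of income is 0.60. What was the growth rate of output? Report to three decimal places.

Labor's share = 1 − 0.4 = 0.6.
The capital stock: 0.4 × 3.9 = 1.56 pp.
The labor force: 0.6 × (-0.9) = -0.54 pp.
Output growth = 3.5 + 1.02 = 4.52%.

4.520%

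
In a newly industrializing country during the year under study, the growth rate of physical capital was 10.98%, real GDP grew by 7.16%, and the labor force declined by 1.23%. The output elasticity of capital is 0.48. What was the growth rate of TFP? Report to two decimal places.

2.53%

Labor's share = 1 − 0.48 = 0.52.
Physical capital: 0.48 × 10.98 = 5.2704 pp.
The labor force: 0.52 × (-1.23) = -0.6396 pp.
TFP growth = 7.16 − 4.6308 = 2.5292%.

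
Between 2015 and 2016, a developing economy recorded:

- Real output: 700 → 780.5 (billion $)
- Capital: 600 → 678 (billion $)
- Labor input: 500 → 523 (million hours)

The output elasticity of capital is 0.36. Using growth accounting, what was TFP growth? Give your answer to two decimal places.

Real output growth = (780.5 − 700) / 700 = 11.5%.
Capital growth = (678 − 600) / 600 = 13%.
Labor input growth = (523 − 500) / 500 = 4.6%.
Labor's share = 1 − 0.36 = 0.64.
Capital: 0.36 × 13 = 4.68 pp.
Labor input: 0.64 × 4.6 = 2.944 pp.
TFP growth = 11.5 − 7.624 = 3.876%.

TFP growth was 3.88%.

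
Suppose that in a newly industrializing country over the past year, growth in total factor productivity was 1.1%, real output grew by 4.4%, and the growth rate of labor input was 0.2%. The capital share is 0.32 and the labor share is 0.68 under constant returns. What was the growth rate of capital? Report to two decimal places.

Labor's share = 1 − 0.32 = 0.68.
gY = gA + 0.68×0.2 + 0.32×g.
0.32×g = 4.4 − 1.1 − 0.136 = 3.164.
g = 3.164 / 0.32 = 9.8875%.

9.89%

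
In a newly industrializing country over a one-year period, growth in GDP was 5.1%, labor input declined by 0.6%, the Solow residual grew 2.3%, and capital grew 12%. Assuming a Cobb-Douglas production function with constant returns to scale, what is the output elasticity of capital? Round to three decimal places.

gY = gA + α·gK + (1−α)·gL, so gY − gA − gL = α(gK − gL).
5.1 − 2.3 + 0.6 = α × (12 − (-0.6)).
3.4 = 12.6 α, so α = 0.26984.

The output elasticity of capital is 0.270.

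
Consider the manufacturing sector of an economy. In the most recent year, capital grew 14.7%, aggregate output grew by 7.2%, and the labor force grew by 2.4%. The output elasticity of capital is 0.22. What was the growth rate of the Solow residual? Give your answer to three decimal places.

Labor's share = 1 − 0.22 = 0.78.
Capital: 0.22 × 14.7 = 3.234 pp.
The labor force: 0.78 × 2.4 = 1.872 pp.
TFP growth = 7.2 − 5.106 = 2.094%.

2.094%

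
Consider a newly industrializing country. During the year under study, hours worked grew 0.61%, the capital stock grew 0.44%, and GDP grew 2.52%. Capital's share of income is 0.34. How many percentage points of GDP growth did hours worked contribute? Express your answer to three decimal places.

0.403 pp

Labor's share = 1 − 0.34 = 0.66.
Contribution = share × growth = 0.66 × 0.61 = 0.4026 pp.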